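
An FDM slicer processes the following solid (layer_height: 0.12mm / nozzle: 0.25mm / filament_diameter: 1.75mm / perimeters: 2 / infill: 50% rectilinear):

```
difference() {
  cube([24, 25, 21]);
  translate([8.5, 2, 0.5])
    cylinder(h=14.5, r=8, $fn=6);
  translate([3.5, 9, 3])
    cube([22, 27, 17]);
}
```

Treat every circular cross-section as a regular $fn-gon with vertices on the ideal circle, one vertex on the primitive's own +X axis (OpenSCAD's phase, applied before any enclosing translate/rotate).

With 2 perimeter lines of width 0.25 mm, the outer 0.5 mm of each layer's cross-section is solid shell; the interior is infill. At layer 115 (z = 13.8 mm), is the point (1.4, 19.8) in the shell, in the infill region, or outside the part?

infill

At z = 13.8 mm: the cube is present — its section is the full 24×25 rectangle; the r=8 cylinder at (8.5, 2) gives a regular 6-gon of circumradius 8 (constant along its height); the 22×27 cube at (3.5, 9) contributes its full rectangle; Taking the first minus the rest: starting from the 24×25 cube, the r=8 cylinder at (8.5, 2) partially overlaps it — only the 112.83 mm² overlap (of its 166.28 mm²) is removed, clipping the outline; the 22×27 cube at (3.5, 9) partially overlaps it — only the 328.00 mm² overlap (of its 594.00 mm²) is removed, clipping the outline — 1 connected region. Overall, the cross-section is a single solid region. The nearest boundary edge runs (0.00, 0.00)→(0.00, 25.00); distance from the point to it = 1.40 mm. The point is inside the cross-section and 1.40 mm from the nearest boundary — more than the 0.5 mm shell width (2 × 0.25), so it's in the infill interior.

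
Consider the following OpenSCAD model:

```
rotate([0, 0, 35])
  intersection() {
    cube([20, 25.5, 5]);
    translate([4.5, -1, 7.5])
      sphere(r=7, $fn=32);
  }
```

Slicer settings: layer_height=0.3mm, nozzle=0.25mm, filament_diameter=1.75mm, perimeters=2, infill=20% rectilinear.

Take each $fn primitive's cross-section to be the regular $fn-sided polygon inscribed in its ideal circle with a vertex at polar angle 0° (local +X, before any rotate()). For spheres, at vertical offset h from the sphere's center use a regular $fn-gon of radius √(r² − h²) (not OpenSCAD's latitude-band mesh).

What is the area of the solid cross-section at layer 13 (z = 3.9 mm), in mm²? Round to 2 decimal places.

At z = 3.9 mm: the cube is present — its section is the full 20×25.5 rectangle (area 510.00 mm²); the r=7 sphere at (4.5, -1) contributes a regular 32-gon of circumradius √(7²−3.6²) = 6.003 (area = (32/2)·6.003²·sin(360°/32) = 112.50 mm²); Taking the intersection: the r=7 sphere at (4.5, -1) partially overlaps the 20×25.5 cube; clipping to the common part keeps 41.79 mm² — area = 41.79 mm²; (rotated 35° about Z; rotation is an isometry so areas/perimeters/island counts are preserved). Overall, the cross-section is a single solid region. Net area = 41.79 mm².

41.79 mm²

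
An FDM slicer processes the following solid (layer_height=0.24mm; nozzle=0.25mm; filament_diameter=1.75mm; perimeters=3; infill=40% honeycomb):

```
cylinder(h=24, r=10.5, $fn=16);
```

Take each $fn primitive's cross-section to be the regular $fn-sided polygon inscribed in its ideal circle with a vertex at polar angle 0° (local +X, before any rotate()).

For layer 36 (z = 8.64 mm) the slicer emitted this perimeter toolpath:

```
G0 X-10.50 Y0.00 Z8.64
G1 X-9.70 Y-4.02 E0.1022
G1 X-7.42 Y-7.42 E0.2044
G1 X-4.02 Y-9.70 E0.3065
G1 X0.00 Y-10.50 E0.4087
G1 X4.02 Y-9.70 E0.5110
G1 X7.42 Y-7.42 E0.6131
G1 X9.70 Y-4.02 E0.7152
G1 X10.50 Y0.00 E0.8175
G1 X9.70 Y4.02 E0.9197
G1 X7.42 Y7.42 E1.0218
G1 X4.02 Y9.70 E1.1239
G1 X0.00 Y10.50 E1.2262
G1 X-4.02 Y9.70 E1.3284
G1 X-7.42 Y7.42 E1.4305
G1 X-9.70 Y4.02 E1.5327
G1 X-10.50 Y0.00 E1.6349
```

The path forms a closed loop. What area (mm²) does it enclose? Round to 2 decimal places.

337.42 mm²

Apply the shoelace formula to the sequence of (X, Y) vertices; enclosed area = 337.42 mm².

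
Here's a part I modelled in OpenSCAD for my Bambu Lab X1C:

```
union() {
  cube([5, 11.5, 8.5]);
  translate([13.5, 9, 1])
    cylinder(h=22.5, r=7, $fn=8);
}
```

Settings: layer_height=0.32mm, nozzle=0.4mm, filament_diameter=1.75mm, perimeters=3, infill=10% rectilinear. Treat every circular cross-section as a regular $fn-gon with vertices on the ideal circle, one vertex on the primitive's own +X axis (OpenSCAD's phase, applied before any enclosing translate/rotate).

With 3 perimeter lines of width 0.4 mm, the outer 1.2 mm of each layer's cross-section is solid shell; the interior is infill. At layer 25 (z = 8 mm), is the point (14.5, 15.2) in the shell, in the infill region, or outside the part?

shell

At z = 8 mm: the cube is present — its section is the full 5×11.5 rectangle; the r=7 cylinder at (13.5, 9) gives a regular 8-gon of circumradius 7 (constant along its height); Taking the union: the 2 present regions are separate (no shared area or edge), so areas and boundary lengths simply add and each stays a separate island — 2 connected regions. Overall, the cross-section has 2 separate islands. The nearest boundary edge runs (13.50, 16.00)→(18.45, 13.95); distance from the point to it = 0.36 mm. (Shell/infill is judged within the island containing the point — the largest one.) The point is inside the cross-section, 0.36 mm from the nearest boundary — within the 1.2 mm shell band (3 × 0.4).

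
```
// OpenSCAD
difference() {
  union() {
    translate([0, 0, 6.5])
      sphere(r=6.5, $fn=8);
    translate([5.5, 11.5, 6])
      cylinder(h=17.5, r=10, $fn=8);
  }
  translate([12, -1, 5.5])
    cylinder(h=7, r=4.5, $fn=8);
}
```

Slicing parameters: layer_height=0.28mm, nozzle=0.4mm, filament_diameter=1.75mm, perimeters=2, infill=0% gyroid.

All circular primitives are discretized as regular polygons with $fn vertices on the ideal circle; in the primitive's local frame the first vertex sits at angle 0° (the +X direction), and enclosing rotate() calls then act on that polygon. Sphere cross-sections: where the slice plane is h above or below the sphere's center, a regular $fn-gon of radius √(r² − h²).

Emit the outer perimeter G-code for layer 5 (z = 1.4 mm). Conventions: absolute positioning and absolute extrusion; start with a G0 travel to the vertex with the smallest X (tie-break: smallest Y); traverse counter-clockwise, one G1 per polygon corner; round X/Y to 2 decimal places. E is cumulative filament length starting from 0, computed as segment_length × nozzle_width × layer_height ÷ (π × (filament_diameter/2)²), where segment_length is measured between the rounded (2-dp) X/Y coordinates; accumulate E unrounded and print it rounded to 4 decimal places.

G0 X-4.03 Y0.00 Z1.40
G1 X-2.85 Y-2.85 E0.1436
G1 X0.00 Y-4.03 E0.2873
G1 X2.85 Y-2.85 E0.4309
G1 X4.03 Y0.00 E0.5745
G1 X2.85 Y2.85 E0.7182
G1 X0.00 Y4.03 E0.8618
G1 X-2.85 Y2.85 E1.0054
G1 X-4.03 Y0.00 E1.1491

At z = 1.4 mm: the r=6.5 sphere contributes a regular 8-gon of circumradius √(6.5²−5.1²) = 4.030; the cylinder at (5.5, 11.5) does not reach this height (z outside [6, 23.5]); Combining (union): only the r=6.5 sphere is present, so the union is just that shape — 1 connected region; the cylinder at (12, -1) does not reach this height (z outside [5.5, 12.5]); Subtracting the remaining from the first: none of the subtracted shapes is present at this height, so that combined region is unchanged — 1 connected region. The outline is a single polygon with 8 vertices. Extrusion per mm of travel: 0.4 × 0.28 / (π × 0.875²) = 0.046564. Accumulating E over each segment gives final E = 1.1491.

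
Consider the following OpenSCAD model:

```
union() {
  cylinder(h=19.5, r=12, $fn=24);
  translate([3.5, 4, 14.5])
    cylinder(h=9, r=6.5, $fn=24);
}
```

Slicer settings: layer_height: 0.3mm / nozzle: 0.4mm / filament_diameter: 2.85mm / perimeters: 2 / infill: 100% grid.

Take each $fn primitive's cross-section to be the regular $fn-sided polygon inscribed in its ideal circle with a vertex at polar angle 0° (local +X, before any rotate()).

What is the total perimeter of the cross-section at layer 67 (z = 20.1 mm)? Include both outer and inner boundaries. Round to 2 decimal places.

40.72 mm

At z = 20.1 mm: the cylinder does not reach this height (z outside [0, 19.5]); the r=6.5 cylinder at (3.5, 4) gives a regular 24-gon of circumradius 6.5 (constant along its height) (perimeter = 2·24·6.500·sin(180°/24) = 40.72 mm); Taking the union: only the r=6.5 cylinder at (3.5, 4) is present, so the union is just that shape — boundary = 40.72 mm. Overall, the cross-section is a single solid region. Total boundary length (outer) = 40.72 mm.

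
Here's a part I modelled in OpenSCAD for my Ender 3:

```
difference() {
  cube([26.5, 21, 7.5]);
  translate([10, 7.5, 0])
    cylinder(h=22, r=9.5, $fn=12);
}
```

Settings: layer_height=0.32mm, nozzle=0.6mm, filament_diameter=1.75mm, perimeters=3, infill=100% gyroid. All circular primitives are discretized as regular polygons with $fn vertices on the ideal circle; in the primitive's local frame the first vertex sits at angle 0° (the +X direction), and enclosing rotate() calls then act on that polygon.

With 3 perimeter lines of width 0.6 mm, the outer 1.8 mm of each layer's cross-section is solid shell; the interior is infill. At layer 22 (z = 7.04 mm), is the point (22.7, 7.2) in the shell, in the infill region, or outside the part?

infill

At z = 7.04 mm: the cube (footprint 26.5×21) is included at this height; the r=9.5 cylinder at (10, 7.5) contributes a regular 12-gon of circumradius 9.5; Subtracting the remaining from the first: starting from the 26.5×21 cube, the r=9.5 cylinder at (10, 7.5) partially overlaps it — only the 257.27 mm² overlap (of its 270.75 mm²) is removed, clipping the outline — 1 connected region. Overall, the cross-section is a single solid region. The nearest boundary edge runs (18.23, 2.75)→(19.50, 7.50); distance from the point to it = 3.21 mm. The point is inside the cross-section and 3.21 mm from the nearest boundary — more than the 1.8 mm shell width (3 × 0.6), so it's in the infill interior.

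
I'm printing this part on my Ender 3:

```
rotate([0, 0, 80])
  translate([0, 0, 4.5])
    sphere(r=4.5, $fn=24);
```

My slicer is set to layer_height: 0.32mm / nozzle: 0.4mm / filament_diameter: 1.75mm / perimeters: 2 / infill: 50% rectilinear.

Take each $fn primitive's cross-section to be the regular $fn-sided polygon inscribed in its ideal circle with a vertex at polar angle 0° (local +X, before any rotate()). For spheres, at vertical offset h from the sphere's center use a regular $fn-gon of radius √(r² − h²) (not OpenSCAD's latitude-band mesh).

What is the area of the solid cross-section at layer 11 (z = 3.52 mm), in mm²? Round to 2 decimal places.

At z = 3.52 mm: the r=4.5 sphere slices to a regular 24-gon of circumradius 4.392 (√(r²−h²) with h=0.98 from center) (area = (24/2)·4.392²·sin(360°/24) = 59.91 mm²); (rotated 80° about Z; rotation is an isometry so areas/perimeters/island counts are preserved). Overall, the cross-section is a single solid region. Net area = 59.91 mm².

59.91 mm²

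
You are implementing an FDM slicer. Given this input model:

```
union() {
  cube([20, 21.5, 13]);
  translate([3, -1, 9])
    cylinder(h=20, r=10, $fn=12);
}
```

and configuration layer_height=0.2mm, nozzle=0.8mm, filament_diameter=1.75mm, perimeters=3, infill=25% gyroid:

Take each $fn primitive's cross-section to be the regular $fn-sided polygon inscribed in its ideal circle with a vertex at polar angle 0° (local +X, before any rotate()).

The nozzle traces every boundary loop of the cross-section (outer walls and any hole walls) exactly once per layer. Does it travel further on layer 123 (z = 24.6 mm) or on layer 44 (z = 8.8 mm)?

layer 44 (z = 8.8 mm)

Layer 123 (z = 24.6): the cube does not reach this height (z outside [0, 13]); the r=10 cylinder at (3, -1) contributes a regular 12-gon of circumradius 10 (perimeter = 2·12·10.000·sin(180°/12) = 62.12 mm); Taking the union: only the r=10 cylinder at (3, -1) is present, so the union is just that shape — boundary = 62.12 mm. So its perimeter = 62.12 mm. Layer 44 (z = 8.8): the cube is present — its section is the full 20×21.5 rectangle (perimeter 83.00 mm); the cylinder at (3, -1) is not intersected at this z (z outside [9, 29]); Merging all regions: only the 20×21.5 cube is present, so the union is just that shape — boundary = 83.00 mm. So its perimeter = 83.00 mm. Layer 44 is larger (83.00 vs 62.12 mm).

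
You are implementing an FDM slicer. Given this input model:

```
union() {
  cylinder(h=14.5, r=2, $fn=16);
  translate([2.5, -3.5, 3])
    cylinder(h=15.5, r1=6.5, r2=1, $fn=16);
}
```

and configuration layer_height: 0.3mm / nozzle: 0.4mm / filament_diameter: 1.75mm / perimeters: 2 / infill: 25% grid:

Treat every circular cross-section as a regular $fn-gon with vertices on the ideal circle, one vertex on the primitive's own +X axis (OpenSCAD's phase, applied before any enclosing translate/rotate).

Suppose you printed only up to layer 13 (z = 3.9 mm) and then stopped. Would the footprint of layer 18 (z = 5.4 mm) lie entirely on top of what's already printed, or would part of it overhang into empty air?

entirely on top

Compare the two slices. At z = 3.9: the r=2 cylinder gives a regular 16-gon of circumradius 2 (constant along its height) (area = (16/2)·2.000²·sin(360°/16) = 12.25 mm²); the cone at (2.5, -3.5): at t=0.058 of its height the radius interpolates to r₁+(r₂−r₁)t = 6.181, giving a regular 16-gon of that circumradius (area = (16/2)·6.181²·sin(360°/16) = 116.95 mm²); Taking the union: the regions partially overlap — summed areas 129.20 mm² minus the doubly-counted overlap 12.00 mm² gives 117.20 mm² — area = 117.20 mm². At z = 5.4: the r=2 cylinder gives a regular 16-gon of circumradius 2 (constant along its height) (area = (16/2)·2.000²·sin(360°/16) = 12.25 mm²); the cone at (2.5, -3.5): at t=0.155 of its height the radius interpolates to r₁+(r₂−r₁)t = 5.648, giving a regular 16-gon of that circumradius (area = (16/2)·5.648²·sin(360°/16) = 97.67 mm²); Taking the union: the regions partially overlap — summed areas 109.92 mm² minus the doubly-counted overlap 10.55 mm² gives 99.37 mm² — area = 99.37 mm². Checking containment: the cross-section at z = 5.4 is a subset of the cross-section at z = 3.9.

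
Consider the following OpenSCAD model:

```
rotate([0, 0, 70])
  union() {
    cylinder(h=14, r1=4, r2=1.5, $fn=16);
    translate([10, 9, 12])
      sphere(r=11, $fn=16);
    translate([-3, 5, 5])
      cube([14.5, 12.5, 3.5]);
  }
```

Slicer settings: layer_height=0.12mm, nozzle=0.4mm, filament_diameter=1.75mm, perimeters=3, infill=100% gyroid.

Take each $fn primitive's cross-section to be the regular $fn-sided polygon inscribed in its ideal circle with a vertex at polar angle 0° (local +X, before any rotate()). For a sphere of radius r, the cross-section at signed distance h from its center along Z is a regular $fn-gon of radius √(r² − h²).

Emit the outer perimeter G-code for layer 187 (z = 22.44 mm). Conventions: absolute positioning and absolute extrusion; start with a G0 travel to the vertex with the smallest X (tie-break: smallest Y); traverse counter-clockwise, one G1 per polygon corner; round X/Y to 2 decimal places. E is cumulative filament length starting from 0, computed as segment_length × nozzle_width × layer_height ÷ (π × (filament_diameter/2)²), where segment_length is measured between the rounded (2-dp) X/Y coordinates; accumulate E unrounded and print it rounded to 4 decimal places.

G0 X-8.50 Y12.32 Z22.44
G1 X-8.18 Y11.01 E0.0269
G1 X-7.38 Y9.92 E0.0539
G1 X-6.22 Y9.22 E0.0809
G1 X-4.89 Y9.01 E0.1078
G1 X-3.57 Y9.33 E0.1349
G1 X-2.48 Y10.13 E0.1619
G1 X-1.78 Y11.29 E0.1889
G1 X-1.58 Y12.63 E0.2160
G1 X-1.90 Y13.94 E0.2429
G1 X-2.70 Y15.03 E0.2699
G1 X-3.85 Y15.73 E0.2967
G1 X-5.19 Y15.94 E0.3238
G1 X-6.50 Y15.62 E0.3507
G1 X-7.59 Y14.82 E0.3777
G1 X-8.29 Y13.66 E0.4047
G1 X-8.50 Y12.32 E0.4318

At z = 22.44 mm: the cone is not intersected at this z (z outside [0, 14]); the sphere at (10, 9): section is a regular 16-gon, circumradius = √(r²−h²) = √(11²−10.44²) = 3.465; the cube at (-3, 5) is not intersected at this z (z outside [5, 8.5]); Taking the union: only the r=11 sphere at (10, 9) is present, so the union is just that shape — 1 connected region; (rotated 70° about Z; rotation is an isometry so areas/perimeters/island counts are preserved). The outline is a single polygon with 16 vertices. Extrusion per mm of travel: 0.4 × 0.12 / (π × 0.875²) = 0.019956. Accumulating E over each segment gives final E = 0.4318.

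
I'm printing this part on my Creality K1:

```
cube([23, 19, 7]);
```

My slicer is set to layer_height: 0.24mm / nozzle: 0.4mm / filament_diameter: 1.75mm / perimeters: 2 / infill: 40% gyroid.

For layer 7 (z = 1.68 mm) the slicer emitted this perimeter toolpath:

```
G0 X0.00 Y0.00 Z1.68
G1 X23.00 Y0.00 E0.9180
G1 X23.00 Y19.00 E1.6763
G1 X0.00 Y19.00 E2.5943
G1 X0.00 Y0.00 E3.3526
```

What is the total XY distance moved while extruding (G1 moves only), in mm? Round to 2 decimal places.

Sum the Euclidean lengths of each G1 segment: total = 84.00 mm.

84.00 mm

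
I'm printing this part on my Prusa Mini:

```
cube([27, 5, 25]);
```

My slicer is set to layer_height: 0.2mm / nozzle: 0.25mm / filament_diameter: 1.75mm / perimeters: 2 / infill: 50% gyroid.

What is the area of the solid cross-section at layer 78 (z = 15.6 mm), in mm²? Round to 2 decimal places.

135.00 mm²

At z = 15.6 mm: the cube (footprint 27×5) is included at this height (area 135.00 mm²). Overall, the cross-section is a single solid region. Net area = 135.00 mm².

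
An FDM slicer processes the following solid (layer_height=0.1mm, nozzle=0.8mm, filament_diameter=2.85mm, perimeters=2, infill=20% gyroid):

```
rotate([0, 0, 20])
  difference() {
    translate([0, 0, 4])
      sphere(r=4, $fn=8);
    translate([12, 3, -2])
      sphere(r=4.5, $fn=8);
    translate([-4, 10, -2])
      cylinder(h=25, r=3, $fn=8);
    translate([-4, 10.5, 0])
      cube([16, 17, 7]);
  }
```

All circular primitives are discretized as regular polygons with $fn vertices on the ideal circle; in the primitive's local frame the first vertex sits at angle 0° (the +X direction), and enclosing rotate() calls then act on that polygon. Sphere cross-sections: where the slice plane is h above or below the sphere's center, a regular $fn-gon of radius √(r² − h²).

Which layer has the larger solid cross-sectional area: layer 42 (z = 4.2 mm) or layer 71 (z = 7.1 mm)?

Layer 42 (z = 4.2): the r=4 sphere contributes a regular 8-gon of circumradius √(4²−0.2²) = 3.995 (area = (8/2)·3.995²·sin(360°/8) = 45.14 mm²); the sphere at (12, 3) is absent (|z−center|=6.200 > r=4.5); the r=3 cylinder at (-4, 10) contributes a regular 8-gon of circumradius 3 (area = (8/2)·3.000²·sin(360°/8) = 25.46 mm²); the cube at (-4, 10.5) is present — its section is the full 16×17 rectangle (area 272.00 mm²); After the difference (first − rest): starting from the r=4 sphere (45.14 mm²), the r=3 cylinder at (-4, 10) misses the remaining region (no effect); the 16×17 cube at (-4, 10.5) misses the remaining region (no effect) — area = 45.14 mm²; (whole slice rotated 20° about Z — lengths, areas and connectivity unchanged). So its area = 45.14 mm². Layer 71 (z = 7.1): the sphere: section is a regular 8-gon, circumradius = √(r²−h²) = √(4²−3.1²) = 2.528 (area = (8/2)·2.528²·sin(360°/8) = 18.07 mm²); the sphere at (12, 3) is absent (|z−center|=9.100 > r=4.5); the r=3 cylinder at (-4, 10) gives a regular 8-gon of circumradius 3 (constant along its height) (area = (8/2)·3.000²·sin(360°/8) = 25.46 mm²); the cube at (-4, 10.5) is not intersected at this z (z outside [0, 7]); Subtracting the remaining from the first: starting from the r=4 sphere (18.07 mm²), the r=3 cylinder at (-4, 10) misses the remaining region (no effect) — area = 18.07 mm²; (whole slice rotated 20° about Z — lengths, areas and connectivity unchanged). So its area = 18.07 mm². Layer 42 is larger (45.14 vs 18.07 mm²).

layer 42 (z = 4.2 mm)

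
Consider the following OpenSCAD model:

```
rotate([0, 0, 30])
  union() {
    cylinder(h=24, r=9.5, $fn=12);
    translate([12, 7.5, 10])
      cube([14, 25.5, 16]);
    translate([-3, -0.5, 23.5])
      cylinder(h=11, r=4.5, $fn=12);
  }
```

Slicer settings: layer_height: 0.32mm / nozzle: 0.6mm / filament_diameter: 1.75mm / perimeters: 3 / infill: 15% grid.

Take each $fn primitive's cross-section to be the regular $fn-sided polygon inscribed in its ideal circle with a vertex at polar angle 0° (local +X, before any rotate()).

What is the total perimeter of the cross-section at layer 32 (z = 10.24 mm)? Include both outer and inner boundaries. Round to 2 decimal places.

138.01 mm

At z = 10.24 mm: the r=9.5 cylinder gives a regular 12-gon of circumradius 9.5 (constant along its height) (perimeter = 2·12·9.500·sin(180°/12) = 59.01 mm); the cube at (12, 7.5) (footprint 14×25.5) is included at this height (perimeter 79.00 mm); the cylinder at (-3, -0.5) is not intersected at this z (z outside [23.5, 34.5]); Merging all regions: the 2 present regions are separate (no shared area or edge), so areas and boundary lengths simply add and each stays a separate island — boundary = 138.01 mm; (rotated 30° about Z; rotation is an isometry so areas/perimeters/island counts are preserved). Overall, the cross-section has 2 separate islands. Total boundary length (outer) = 138.01 mm.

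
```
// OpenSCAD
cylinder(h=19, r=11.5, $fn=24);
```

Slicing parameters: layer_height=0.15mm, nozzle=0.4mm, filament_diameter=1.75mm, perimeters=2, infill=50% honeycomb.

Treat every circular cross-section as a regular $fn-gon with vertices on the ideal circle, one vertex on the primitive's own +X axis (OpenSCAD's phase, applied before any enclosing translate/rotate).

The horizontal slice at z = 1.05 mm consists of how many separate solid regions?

At z = 1.05 mm: the r=11.5 cylinder contributes a regular 24-gon of circumradius 11.5. The result has 1 disconnected region.

1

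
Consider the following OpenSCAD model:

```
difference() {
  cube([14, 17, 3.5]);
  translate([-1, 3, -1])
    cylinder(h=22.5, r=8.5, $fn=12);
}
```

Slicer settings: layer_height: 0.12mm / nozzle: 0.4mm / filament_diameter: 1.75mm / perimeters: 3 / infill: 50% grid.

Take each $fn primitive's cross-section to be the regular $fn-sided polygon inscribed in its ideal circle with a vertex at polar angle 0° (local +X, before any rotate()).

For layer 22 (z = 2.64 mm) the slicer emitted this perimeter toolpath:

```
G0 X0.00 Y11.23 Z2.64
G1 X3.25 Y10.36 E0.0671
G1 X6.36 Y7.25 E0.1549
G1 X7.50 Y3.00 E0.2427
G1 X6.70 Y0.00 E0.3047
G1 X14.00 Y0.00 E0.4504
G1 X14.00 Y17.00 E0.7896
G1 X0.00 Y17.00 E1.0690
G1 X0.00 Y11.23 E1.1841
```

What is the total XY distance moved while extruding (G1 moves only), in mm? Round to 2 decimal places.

Sum the Euclidean lengths of each G1 segment: total = 59.34 mm.

59.34 mm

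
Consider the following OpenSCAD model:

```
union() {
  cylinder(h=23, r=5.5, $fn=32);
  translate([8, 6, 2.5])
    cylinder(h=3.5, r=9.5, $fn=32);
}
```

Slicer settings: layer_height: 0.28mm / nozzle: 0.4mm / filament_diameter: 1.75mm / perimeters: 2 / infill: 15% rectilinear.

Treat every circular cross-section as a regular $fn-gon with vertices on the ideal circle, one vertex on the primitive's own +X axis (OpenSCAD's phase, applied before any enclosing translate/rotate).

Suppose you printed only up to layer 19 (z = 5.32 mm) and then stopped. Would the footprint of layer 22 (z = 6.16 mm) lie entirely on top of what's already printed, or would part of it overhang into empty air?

Compare the two slices. At z = 5.32: the r=5.5 cylinder contributes a regular 32-gon of circumradius 5.5 (area = (32/2)·5.500²·sin(360°/32) = 94.42 mm²); the cylinder at (8, 6): section is a regular 32-gon, circumradius r=9.5 (area = (32/2)·9.500²·sin(360°/32) = 281.71 mm²); Combining (union): the regions partially overlap — summed areas 376.13 mm² minus the doubly-counted overlap 35.87 mm² gives 340.26 mm² — area = 340.26 mm². At z = 6.16: the r=5.5 cylinder gives a regular 32-gon of circumradius 5.5 (constant along its height) (area = (32/2)·5.500²·sin(360°/32) = 94.42 mm²); the cylinder at (8, 6) is not intersected at this z (z outside [2.5, 6]); Taking the union: only the r=5.5 cylinder is present, so the union is just that shape — area = 94.42 mm². Checking containment: the cross-section at z = 6.16 is a subset of the cross-section at z = 5.32.

entirely on top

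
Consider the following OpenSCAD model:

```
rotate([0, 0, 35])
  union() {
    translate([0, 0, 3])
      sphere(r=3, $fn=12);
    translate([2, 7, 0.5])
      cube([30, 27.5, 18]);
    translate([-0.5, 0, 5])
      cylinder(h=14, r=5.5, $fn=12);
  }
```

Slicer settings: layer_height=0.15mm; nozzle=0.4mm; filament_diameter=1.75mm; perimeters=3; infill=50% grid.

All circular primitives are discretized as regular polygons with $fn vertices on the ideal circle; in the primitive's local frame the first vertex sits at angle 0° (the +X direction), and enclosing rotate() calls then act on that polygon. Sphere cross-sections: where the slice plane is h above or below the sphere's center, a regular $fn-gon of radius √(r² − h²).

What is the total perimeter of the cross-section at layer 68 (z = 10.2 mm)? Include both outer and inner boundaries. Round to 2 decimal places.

149.16 mm

At z = 10.2 mm: the sphere does not reach this height (|z−center|=7.200 > r=3); the cube at (2, 7) is present — its section is the full 30×27.5 rectangle (perimeter 115.00 mm); the r=5.5 cylinder at (-0.5, 0) contributes a regular 12-gon of circumradius 5.5 (perimeter = 2·12·5.500·sin(180°/12) = 34.16 mm); Merging all regions: the 2 present regions are separate (no shared area or edge), so areas and boundary lengths simply add and each stays a separate island — boundary = 149.16 mm; (rotated 35° about Z; rotation is an isometry so areas/perimeters/island counts are preserved). Overall, the cross-section has 2 separate islands. Total boundary length (outer) = 149.16 mm.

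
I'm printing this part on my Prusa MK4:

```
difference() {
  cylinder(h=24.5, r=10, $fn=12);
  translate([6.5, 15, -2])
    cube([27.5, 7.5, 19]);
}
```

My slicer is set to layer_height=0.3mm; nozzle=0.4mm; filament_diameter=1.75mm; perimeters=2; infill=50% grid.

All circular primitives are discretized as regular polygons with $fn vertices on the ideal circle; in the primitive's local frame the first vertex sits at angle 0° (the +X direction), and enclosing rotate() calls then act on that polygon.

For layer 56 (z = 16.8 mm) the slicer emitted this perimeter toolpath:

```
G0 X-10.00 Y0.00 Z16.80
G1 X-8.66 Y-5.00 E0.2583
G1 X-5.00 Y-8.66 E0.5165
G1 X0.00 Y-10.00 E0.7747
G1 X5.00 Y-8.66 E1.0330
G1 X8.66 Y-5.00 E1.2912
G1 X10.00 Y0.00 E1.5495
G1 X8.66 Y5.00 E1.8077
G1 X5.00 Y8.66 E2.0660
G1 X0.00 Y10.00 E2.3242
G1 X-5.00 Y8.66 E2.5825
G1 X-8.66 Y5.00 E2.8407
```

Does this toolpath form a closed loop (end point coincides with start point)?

no

Start point (G0): (-10.00, 0.00). End point (last G1): the path does not return to the start — open.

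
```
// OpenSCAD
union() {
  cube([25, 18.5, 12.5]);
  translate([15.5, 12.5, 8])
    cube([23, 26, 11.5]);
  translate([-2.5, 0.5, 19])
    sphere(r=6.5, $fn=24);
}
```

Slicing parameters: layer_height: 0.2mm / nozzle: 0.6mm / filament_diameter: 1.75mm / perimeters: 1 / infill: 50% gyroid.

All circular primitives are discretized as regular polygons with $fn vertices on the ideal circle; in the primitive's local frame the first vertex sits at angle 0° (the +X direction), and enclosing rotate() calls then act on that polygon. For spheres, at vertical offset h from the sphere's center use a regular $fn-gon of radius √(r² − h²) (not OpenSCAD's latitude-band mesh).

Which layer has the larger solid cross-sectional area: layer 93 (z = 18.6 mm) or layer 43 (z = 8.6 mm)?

layer 43 (z = 8.6 mm)

Layer 93 (z = 18.6): the cube does not reach this height (z outside [0, 12.5]); the cube at (15.5, 12.5) (footprint 23×26) is included at this height (area 598.00 mm²); the sphere at (-2.5, 0.5): section is a regular 24-gon, circumradius = √(r²−h²) = √(6.5²−0.4²) = 6.488 (area = (24/2)·6.488²·sin(360°/24) = 130.72 mm²); Merging all regions: the 2 present regions are separate (no shared area or edge), so areas and boundary lengths simply add and each stays a separate island — area = 728.72 mm². So its area = 728.72 mm². Layer 43 (z = 8.6): the cube is present — its section is the full 25×18.5 rectangle (area 462.50 mm²); the cube at (15.5, 12.5) (footprint 23×26) is included at this height (area 598.00 mm²); the sphere at (-2.5, 0.5) is not intersected at this z (|z−center|=10.400 > r=6.5); Combining (union): the regions partially overlap — summed areas 1060.50 mm² minus the doubly-counted overlap 57.00 mm² gives 1003.50 mm² — area = 1003.50 mm². So its area = 1003.50 mm². Layer 43 is larger (1003.50 vs 728.72 mm²).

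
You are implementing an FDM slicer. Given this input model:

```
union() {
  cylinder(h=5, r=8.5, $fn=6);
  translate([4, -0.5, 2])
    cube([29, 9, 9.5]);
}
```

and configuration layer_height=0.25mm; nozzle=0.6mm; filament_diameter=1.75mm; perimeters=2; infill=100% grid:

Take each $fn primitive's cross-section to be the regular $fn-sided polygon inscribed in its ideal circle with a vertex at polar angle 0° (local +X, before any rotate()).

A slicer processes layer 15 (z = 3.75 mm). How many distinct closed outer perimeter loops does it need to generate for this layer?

1

At z = 3.75 mm: the r=8.5 cylinder contributes a regular 6-gon of circumradius 8.5; the cube at (4, -0.5) is present — its section is the full 29×9 rectangle; Combining (union): the regions partially overlap (shared area 19.66 mm²), so overlapping operands fuse into one piece — 1 connected region. The result has 1 disconnected region.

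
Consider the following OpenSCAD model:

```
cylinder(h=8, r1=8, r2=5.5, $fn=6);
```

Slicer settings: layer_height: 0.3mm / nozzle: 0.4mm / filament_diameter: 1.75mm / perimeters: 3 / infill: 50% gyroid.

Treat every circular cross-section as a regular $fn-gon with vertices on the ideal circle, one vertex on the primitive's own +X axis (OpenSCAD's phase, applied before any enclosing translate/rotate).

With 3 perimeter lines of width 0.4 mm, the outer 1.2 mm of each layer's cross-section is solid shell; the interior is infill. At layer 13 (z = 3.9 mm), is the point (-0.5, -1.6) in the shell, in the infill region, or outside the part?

At z = 3.9 mm: the cone: at t=0.487 of its height the radius interpolates to r₁+(r₂−r₁)t = 6.781, giving a regular 6-gon of that circumradius. Overall, the cross-section is a single solid region. The nearest boundary edge runs (-3.39, -5.87)→(3.39, -5.87); distance from the point to it = 4.27 mm. The point is inside the cross-section and 4.27 mm from the nearest boundary — more than the 1.2 mm shell width (3 × 0.4), so it's in the infill interior.

infill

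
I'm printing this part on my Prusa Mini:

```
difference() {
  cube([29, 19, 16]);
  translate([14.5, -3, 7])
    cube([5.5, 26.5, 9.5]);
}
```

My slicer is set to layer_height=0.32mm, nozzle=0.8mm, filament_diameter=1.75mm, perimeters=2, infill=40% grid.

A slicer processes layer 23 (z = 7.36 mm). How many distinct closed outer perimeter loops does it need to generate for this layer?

At z = 7.36 mm: the 29×19 cube contributes its full rectangle; the cube at (14.5, -3) is present — its section is the full 5.5×26.5 rectangle; After the difference (first − rest): starting from the 29×19 cube, the 5.5×26.5 cube at (14.5, -3) partially overlaps it — only the 104.50 mm² overlap (of its 145.75 mm²) is removed, clipping the outline — 2 connected regions. The result has 2 disconnected regions.

2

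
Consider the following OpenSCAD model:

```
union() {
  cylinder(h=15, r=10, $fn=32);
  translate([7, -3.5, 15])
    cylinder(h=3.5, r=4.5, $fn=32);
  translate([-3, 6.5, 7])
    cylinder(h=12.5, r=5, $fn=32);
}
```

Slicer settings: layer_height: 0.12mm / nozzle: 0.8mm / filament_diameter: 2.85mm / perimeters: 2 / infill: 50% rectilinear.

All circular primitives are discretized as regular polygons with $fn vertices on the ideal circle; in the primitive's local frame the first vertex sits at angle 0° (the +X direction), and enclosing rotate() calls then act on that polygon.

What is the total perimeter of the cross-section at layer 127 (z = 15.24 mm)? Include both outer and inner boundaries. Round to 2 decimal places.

At z = 15.24 mm: the cylinder does not reach this height (z outside [0, 15]); the cylinder at (7, -3.5): section is a regular 32-gon, circumradius r=4.5 (perimeter = 2·32·4.500·sin(180°/32) = 28.23 mm); the r=5 cylinder at (-3, 6.5) gives a regular 32-gon of circumradius 5 (constant along its height) (perimeter = 2·32·5.000·sin(180°/32) = 31.37 mm); Combining (union): the 2 present regions are separate (no shared area or edge), so areas and boundary lengths simply add and each stays a separate island — boundary = 59.59 mm. Overall, the cross-section has 2 separate islands. Total boundary length (outer) = 59.59 mm.

59.59 mm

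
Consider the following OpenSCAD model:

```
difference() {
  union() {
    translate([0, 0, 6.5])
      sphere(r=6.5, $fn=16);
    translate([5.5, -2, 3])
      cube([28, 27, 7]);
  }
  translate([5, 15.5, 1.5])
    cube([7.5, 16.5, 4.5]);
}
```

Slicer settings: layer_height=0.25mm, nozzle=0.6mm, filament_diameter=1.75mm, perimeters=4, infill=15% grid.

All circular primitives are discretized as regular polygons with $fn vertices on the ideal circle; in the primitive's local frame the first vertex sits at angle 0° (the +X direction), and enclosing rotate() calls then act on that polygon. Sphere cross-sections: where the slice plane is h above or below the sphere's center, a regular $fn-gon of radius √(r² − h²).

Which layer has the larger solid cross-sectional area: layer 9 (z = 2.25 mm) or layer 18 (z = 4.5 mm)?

Layer 9 (z = 2.25): the r=6.5 sphere contributes a regular 16-gon of circumradius √(6.5²−4.25²) = 4.918 (area = (16/2)·4.918²·sin(360°/16) = 74.05 mm²); the cube at (5.5, -2) is absent (z outside [3, 10]); Merging all regions: only the r=6.5 sphere is present, so the union is just that shape — area = 74.05 mm²; the cube at (5, 15.5) is present — its section is the full 7.5×16.5 rectangle (area 123.75 mm²); Taking the first minus the rest: starting from that combined region (74.05 mm²), the 7.5×16.5 cube at (5, 15.5) misses the remaining region (no effect) — area = 74.05 mm². So its area = 74.05 mm². Layer 18 (z = 4.5): the r=6.5 sphere contributes a regular 16-gon of circumradius √(6.5²−2²) = 6.185 (area = (16/2)·6.185²·sin(360°/16) = 117.10 mm²); the cube at (5.5, -2) is present — its section is the full 28×27 rectangle (area 756.00 mm²); Merging all regions: the regions partially overlap — summed areas 873.10 mm² minus the doubly-counted overlap 2.07 mm² gives 871.03 mm² — area = 871.03 mm²; the cube at (5, 15.5) is present — its section is the full 7.5×16.5 rectangle (area 123.75 mm²); After the difference (first − rest): starting from the result so far (871.03 mm²), the 7.5×16.5 cube at (5, 15.5) partially overlaps it — only the 66.50 mm² overlap (of its 123.75 mm²) is removed, clipping the outline — area = 804.53 mm². So its area = 804.53 mm². Layer 18 is larger (804.53 vs 74.05 mm²).

layer 18 (z = 4.5 mm)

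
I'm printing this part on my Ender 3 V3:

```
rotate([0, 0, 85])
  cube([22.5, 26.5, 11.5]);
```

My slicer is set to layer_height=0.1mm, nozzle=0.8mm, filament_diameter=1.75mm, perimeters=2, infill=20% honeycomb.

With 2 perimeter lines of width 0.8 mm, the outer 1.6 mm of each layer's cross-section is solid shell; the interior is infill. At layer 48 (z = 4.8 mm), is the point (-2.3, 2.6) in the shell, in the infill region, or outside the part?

At z = 4.8 mm: the 22.5×26.5 cube contributes its full rectangle; (whole slice rotated 85° about Z — lengths, areas and connectivity unchanged). Overall, the cross-section is a single solid region. Undo the 85° rotation: the query point maps to (2.390, 2.518) in the un-rotated model frame. The nearest boundary edge runs (0.00, 26.50)→(0.00, 0.00); distance from the point to it = 2.39 mm. The point is inside the cross-section and 2.39 mm from the nearest boundary — more than the 1.6 mm shell width (2 × 0.8), so it's in the infill interior.

infill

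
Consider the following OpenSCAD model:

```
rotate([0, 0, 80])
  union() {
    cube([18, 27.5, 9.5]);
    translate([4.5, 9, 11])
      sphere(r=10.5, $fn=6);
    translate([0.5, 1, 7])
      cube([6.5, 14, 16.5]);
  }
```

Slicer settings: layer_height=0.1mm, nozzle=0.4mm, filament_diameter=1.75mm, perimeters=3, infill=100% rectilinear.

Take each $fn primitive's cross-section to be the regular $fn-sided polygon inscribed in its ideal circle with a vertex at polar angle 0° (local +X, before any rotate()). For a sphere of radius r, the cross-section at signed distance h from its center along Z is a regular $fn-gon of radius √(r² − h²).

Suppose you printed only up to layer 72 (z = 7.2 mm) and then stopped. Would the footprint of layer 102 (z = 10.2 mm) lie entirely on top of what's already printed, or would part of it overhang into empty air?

part overhangs

Compare the two slices. At z = 7.2: the cube (footprint 18×27.5) is included at this height (area 495.00 mm²); the r=10.5 sphere at (4.5, 9) contributes a regular 6-gon of circumradius √(10.5²−3.8²) = 9.788 (area = (6/2)·9.788²·sin(360°/6) = 248.92 mm²); the cube at (0.5, 1) (footprint 6.5×14) is included at this height (area 91.00 mm²); Merging all regions: the regions partially overlap — summed areas 834.92 mm² minus the doubly-counted overlap 291.75 mm² gives 543.17 mm² — area = 543.17 mm²; (whole slice rotated 80° about Z — lengths, areas and connectivity unchanged). At z = 10.2: the cube is not intersected at this z (z outside [0, 9.5]); the sphere at (4.5, 9): section is a regular 6-gon, circumradius = √(r²−h²) = √(10.5²−0.8²) = 10.469 (area = (6/2)·10.469²·sin(360°/6) = 284.78 mm²); the cube at (0.5, 1) (footprint 6.5×14) is included at this height (area 91.00 mm²); Merging all regions: the 6.5×14 cube at (0.5, 1) lies entirely inside the r=10.5 sphere at (4.5, 9), so the union is just the r=10.5 sphere at (4.5, 9) — area = 284.78 mm²; (whole slice rotated 80° about Z — lengths, areas and connectivity unchanged). Checking containment: at z = 10.2 the cross-section extends beyond the z = 7.2 cross-section by about 13.27 mm².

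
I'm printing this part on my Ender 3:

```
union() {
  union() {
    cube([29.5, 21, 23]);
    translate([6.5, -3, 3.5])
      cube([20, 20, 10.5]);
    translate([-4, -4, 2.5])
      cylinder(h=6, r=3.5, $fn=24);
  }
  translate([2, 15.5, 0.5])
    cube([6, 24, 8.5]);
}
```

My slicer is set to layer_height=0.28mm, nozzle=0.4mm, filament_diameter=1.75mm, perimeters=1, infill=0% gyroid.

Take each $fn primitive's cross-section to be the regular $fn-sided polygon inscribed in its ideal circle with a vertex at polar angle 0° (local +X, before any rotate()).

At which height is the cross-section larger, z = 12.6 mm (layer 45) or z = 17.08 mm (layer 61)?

Layer 45 (z = 12.6): the cube is present — its section is the full 29.5×21 rectangle (area 619.50 mm²); the cube at (6.5, -3) (footprint 20×20) is included at this height (area 400.00 mm²); the cylinder at (-4, -4) is absent (z outside [2.5, 8.5]); Combining (union): the regions partially overlap — summed areas 1019.50 mm² minus the doubly-counted overlap 340.00 mm² gives 679.50 mm² — area = 679.50 mm²; the cube at (2, 15.5) is not intersected at this z (z outside [0.5, 9]); Combining (union): only the result so far is present, so the union is just that shape — area = 679.50 mm². So its area = 679.50 mm². Layer 61 (z = 17.08): the cube (footprint 29.5×21) is included at this height (area 619.50 mm²); the cube at (6.5, -3) is absent (z outside [3.5, 14]); the cylinder at (-4, -4) is not intersected at this z (z outside [2.5, 8.5]); Combining (union): only the 29.5×21 cube is present, so the union is just that shape — area = 619.50 mm²; the cube at (2, 15.5) is absent (z outside [0.5, 9]); Taking the union: only the result so far is present, so the union is just that shape — area = 619.50 mm². So its area = 619.50 mm². Layer 45 is larger (679.50 vs 619.50 mm²).

layer 45 (z = 12.6 mm)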